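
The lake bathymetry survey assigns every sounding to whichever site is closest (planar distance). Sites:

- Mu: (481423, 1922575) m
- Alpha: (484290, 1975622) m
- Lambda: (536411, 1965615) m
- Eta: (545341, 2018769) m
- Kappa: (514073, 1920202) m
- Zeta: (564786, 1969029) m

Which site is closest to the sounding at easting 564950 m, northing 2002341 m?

Squared distances to each site:
Mu: 13339374485.000; Alpha: 7219940561.000; Lambda: 2163273597.000; Eta: 654392065.000; Kappa: 9335284450.000; Zeta: 1109716240.000.
Minimum at Eta.

Eta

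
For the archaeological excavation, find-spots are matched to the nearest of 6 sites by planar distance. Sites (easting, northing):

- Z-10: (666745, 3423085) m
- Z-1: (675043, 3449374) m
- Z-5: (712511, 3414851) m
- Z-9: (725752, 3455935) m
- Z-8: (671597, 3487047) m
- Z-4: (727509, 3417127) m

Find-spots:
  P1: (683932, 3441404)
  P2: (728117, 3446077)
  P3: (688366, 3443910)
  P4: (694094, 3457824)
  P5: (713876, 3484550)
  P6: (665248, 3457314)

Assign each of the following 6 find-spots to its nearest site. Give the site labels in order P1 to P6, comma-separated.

P1 → Z-1 (d²=142535221.00)
P2 → Z-9 (d²=102773389.00)
P3 → Z-1 (d²=207357625.00)
P4 → Z-1 (d²=434343101.00)
P5 → Z-9 (d²=959857601.00)
P6 → Z-1 (d²=158985625.00)

Z-1, Z-9, Z-1, Z-1, Z-9, Z-1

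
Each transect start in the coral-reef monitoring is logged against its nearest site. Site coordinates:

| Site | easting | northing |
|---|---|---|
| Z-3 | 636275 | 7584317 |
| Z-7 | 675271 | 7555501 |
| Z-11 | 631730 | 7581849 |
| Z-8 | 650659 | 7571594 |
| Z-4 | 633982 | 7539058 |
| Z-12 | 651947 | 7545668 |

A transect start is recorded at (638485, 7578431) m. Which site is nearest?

Z-3

Squared distances to each site:
Z-3: 39529096.000; Z-7: 1878994696.000; Z-11: 57312749.000; Z-8: 194950845.000; Z-4: 1570510138.000; Z-12: 1254639613.000.
Minimum at Z-3.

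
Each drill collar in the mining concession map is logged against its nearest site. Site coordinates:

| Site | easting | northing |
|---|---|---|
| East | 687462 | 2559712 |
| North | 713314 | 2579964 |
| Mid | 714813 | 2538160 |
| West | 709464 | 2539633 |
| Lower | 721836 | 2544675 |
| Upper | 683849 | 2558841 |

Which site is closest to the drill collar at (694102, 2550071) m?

Squared distances to each site:
East: 137038481.000; North: 1262692393.000; Mid: 570817442.000; West: 344942888.000; Lower: 798291572.000; Upper: 182036909.000.
Minimum at East.

East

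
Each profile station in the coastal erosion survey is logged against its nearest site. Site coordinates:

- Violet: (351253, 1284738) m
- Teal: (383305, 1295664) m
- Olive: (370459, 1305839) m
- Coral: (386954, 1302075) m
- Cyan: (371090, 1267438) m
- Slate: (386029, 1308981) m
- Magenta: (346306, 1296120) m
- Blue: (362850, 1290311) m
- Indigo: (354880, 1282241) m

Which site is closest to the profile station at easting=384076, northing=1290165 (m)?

Squared distances to each site:
Violet: 1106801658.000; Teal: 30833442.000; Olive: 431096965.000; Coral: 150130984.000; Cyan: 685152725.000; Slate: 357856065.000; Magenta: 1462034925.000; Blue: 450564392.000; Indigo: 915196192.000.
Minimum at Teal.

Teal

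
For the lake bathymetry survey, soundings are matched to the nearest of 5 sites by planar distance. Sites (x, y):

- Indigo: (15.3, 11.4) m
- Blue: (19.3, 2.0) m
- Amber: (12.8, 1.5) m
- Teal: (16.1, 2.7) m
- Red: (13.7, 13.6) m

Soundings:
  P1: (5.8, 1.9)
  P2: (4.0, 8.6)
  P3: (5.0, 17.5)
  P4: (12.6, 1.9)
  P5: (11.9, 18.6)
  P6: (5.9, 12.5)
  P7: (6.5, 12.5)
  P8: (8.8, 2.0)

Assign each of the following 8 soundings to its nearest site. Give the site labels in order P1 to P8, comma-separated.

P1 → Amber (d²=49.16)
P2 → Red (d²=119.09)
P3 → Red (d²=90.90)
P4 → Amber (d²=0.20)
P5 → Red (d²=28.24)
P6 → Red (d²=62.05)
P7 → Red (d²=53.05)
P8 → Amber (d²=16.25)

Amber, Red, Red, Amber, Red, Red, Red, Amber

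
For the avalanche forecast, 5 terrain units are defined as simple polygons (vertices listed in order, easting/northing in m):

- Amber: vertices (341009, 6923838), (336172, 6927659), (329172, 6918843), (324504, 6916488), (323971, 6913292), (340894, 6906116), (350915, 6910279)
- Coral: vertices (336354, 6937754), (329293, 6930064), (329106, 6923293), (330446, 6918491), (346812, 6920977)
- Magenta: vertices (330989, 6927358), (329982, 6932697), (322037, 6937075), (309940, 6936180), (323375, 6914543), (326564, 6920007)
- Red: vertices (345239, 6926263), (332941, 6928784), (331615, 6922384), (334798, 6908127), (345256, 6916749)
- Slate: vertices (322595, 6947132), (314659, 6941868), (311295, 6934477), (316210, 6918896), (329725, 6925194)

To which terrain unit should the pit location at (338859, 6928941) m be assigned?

Coral

Cast a ray rightward from (338859, 6928941). For each polygon, the edges (by vertex number in listed order) whose endpoints lie on opposite sides of northing = 6928941, where each meets that height, and whether that is right or left of the point:
Amber: no edge straddles that height → 0 crossings.
Coral: 2–3 at easting≈329262.0 (left), 5–1 at easting≈341847.6 (right) → 1 crossing.
Magenta: 1–2 at easting≈330690.4 (left), 4–5 at easting≈314434.9 (left) → 0 crossings.
Red: no edge straddles that height → 0 crossings.
Slate: 3–4 at easting≈313041.3 (left), 5–1 at easting≈328507.2 (left) → 0 crossings.
Only Coral has an odd count, so the point is inside Coral.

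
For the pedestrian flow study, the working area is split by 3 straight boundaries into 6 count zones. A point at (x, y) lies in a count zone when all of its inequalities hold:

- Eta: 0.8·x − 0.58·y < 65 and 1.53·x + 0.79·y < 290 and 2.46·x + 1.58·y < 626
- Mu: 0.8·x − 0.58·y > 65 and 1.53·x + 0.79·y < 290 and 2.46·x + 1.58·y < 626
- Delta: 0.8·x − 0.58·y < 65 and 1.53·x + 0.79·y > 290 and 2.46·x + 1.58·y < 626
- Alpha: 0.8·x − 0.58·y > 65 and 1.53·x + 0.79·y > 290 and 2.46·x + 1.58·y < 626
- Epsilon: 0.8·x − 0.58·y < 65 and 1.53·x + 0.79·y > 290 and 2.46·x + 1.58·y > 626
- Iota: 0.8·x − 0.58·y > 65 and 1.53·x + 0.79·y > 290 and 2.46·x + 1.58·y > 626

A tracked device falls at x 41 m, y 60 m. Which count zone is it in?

Eta

0.8·41 − 0.58·60 = -2.000, which is < 65
1.53·41 + 0.79·60 = 110.130, which is < 290
2.46·41 + 1.58·60 = 195.660, which is < 626
This sign pattern matches Eta.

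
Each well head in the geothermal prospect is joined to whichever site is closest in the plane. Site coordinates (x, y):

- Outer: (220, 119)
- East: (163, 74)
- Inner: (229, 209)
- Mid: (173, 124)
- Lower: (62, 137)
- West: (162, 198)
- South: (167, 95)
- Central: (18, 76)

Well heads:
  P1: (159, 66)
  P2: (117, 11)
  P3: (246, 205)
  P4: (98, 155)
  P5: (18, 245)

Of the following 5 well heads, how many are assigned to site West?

P1 → East
P2 → East
P3 → Inner
P4 → Lower
P5 → Lower
0 of the 5 go to West.

0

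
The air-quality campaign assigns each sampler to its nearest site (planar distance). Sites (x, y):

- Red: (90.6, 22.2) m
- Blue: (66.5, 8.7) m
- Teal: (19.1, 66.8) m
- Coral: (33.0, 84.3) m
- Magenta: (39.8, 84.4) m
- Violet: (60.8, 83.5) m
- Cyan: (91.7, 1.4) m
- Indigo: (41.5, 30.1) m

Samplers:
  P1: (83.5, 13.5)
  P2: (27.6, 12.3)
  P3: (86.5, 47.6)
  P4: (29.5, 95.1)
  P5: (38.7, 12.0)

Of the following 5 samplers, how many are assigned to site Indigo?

2

P1 → Red
P2 → Indigo
P3 → Red
P4 → Coral
P5 → Indigo
2 of the 5 go to Indigo.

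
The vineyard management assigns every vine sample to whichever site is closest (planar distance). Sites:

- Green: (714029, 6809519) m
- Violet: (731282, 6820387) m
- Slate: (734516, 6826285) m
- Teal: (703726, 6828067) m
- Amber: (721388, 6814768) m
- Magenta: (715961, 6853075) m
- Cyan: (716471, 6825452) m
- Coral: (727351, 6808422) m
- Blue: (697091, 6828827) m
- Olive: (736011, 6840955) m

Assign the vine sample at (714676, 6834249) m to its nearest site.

Cyan

Squared distances to each site:
Green: 611991509.000; Violet: 467914280.000; Slate: 457050896.000; Teal: 158119624.000; Amber: 424560305.000; Magenta: 356069501.000; Cyan: 80609234.000; Coral: 827689554.000; Blue: 338630309.000; Olive: 500152661.000.
Minimum at Cyan.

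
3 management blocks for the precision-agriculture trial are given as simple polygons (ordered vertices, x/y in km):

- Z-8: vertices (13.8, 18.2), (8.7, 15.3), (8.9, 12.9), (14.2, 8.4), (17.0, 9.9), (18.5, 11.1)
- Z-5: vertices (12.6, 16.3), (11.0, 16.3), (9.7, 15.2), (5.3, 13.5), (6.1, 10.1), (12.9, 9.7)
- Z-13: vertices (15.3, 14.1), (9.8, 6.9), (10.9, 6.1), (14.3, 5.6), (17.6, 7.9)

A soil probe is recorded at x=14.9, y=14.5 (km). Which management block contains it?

Z-8

Cast a ray rightward from (14.9, 14.5). For each polygon, the edges (by vertex number in listed order) whose endpoints lie on opposite sides of y = 14.5, where each meets that height, and whether that is right or left of the point:
Z-8: 2–3 at x≈8.77 (left), 6–1 at x≈16.25 (right) → 1 crossing.
Z-5: 3–4 at x≈7.89 (left), 6–1 at x≈12.68 (left) → 0 crossings.
Z-13: no edge straddles that height → 0 crossings.
Only Z-8 has an odd count, so the point is inside Z-8.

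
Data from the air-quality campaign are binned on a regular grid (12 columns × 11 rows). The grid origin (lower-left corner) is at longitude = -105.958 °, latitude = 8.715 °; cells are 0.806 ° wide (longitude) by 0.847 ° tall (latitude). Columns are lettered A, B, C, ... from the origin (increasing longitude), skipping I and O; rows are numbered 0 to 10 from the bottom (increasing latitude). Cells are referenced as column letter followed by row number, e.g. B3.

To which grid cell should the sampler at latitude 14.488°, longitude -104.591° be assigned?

Column index: ⌊(-104.591 − -105.958) / 0.806⌋ = ⌊1.696⌋ = 1 → column B
Row offset from origin: ⌊(14.488 − 8.715) / 0.847⌋ = ⌊6.816⌋ = 6 → row 6

B6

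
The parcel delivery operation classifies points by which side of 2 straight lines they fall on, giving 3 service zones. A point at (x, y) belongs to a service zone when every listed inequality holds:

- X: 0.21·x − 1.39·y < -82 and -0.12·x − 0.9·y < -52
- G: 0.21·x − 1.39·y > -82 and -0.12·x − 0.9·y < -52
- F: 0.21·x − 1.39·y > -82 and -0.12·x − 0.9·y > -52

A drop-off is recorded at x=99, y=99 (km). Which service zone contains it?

0.21·99 − 1.39·99 = -116.820, which is < -82
-0.12·99 − 0.9·99 = -100.980, which is < -52
This sign pattern matches X.

X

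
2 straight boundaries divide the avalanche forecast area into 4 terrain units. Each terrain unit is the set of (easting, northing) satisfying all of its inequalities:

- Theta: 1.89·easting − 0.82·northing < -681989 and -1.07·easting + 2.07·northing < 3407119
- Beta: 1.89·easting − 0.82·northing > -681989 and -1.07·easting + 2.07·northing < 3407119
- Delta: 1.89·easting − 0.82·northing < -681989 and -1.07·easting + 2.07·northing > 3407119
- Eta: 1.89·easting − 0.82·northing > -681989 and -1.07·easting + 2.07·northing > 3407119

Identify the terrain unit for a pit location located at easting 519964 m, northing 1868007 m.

1.89·519964 − 0.82·1868007 = -549033.780, which is > -681989
-1.07·519964 + 2.07·1868007 = 3310413.010, which is < 3407119
This sign pattern matches Beta.

Beta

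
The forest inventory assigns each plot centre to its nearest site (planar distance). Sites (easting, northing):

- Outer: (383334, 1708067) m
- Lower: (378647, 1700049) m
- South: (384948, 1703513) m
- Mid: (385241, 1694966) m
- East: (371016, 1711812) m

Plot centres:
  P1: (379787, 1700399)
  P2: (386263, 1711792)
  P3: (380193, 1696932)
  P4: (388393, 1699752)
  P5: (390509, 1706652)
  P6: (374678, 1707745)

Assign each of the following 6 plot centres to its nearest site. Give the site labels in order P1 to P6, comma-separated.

Lower, Outer, Lower, South, South, East

P1 → Lower (d²=1422100.00)
P2 → Outer (d²=22454666.00)
P3 → Lower (d²=12105805.00)
P4 → South (d²=26013146.00)
P5 → South (d²=40778042.00)
P6 → East (d²=29950733.00)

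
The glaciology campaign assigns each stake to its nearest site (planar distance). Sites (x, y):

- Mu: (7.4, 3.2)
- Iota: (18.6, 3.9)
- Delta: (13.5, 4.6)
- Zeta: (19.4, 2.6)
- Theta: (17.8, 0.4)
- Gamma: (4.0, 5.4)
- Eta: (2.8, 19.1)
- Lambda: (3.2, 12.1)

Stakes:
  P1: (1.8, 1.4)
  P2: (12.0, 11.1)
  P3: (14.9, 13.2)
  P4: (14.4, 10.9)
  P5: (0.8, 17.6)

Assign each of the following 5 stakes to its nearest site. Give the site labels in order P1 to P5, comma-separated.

P1 → Gamma (d²=20.84)
P2 → Delta (d²=44.50)
P3 → Delta (d²=75.92)
P4 → Delta (d²=40.50)
P5 → Eta (d²=6.25)

Gamma, Delta, Delta, Delta, Eta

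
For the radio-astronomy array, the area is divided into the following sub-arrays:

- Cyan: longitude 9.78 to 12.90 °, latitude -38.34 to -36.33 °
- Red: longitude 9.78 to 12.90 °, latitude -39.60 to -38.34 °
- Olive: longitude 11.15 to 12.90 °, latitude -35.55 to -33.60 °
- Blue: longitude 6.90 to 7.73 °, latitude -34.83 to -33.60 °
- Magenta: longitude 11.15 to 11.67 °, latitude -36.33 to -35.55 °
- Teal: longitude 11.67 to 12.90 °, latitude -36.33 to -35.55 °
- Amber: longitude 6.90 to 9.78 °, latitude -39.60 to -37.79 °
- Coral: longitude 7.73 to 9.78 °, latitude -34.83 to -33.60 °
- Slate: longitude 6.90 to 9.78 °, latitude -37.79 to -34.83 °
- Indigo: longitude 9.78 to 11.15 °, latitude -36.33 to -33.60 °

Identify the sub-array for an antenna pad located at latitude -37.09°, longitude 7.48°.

The point has longitude = 7.48 and latitude = -37.09.
Only Slate satisfies 6.90 ≤ longitude ≤ 9.78 and -37.79 ≤ latitude ≤ -34.83.

Slate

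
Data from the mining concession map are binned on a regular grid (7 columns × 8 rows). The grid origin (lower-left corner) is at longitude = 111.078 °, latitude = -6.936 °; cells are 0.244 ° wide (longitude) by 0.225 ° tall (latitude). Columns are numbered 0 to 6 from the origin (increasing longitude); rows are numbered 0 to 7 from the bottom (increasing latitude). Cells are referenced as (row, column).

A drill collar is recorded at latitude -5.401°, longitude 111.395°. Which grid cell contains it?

(6, 1)

Column index: ⌊(111.395 − 111.078) / 0.244⌋ = ⌊1.299⌋ = 1
Row offset from origin: ⌊(-5.401 − -6.936) / 0.225⌋ = ⌊6.822⌋ = 6 → row 6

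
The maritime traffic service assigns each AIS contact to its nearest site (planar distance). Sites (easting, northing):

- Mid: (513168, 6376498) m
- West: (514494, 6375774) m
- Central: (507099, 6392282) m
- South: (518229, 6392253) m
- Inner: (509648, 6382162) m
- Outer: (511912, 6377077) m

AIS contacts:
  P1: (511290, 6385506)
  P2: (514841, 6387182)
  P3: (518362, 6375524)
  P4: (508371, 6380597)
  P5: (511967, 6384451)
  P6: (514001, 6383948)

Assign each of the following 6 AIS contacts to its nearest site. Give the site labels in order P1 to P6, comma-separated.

Inner, South, West, Inner, Inner, Inner

P1 → Inner (d²=13878500.00)
P2 → South (d²=37193585.00)
P3 → West (d²=15023924.00)
P4 → Inner (d²=4079954.00)
P5 → Inner (d²=10617282.00)
P6 → Inner (d²=22138405.00)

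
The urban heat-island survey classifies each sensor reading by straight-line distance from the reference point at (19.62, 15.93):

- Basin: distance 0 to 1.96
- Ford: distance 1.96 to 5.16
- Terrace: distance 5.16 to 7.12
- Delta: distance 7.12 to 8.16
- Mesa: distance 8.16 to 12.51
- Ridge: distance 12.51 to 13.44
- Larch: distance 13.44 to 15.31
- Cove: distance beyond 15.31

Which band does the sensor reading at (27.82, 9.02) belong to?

Distance = √((27.82−19.62)² + (9.02−15.93)²) = √(67.240 + 47.748) = 10.723.
8.16 ≤ 10.723 < 12.51 → Mesa.

Mesa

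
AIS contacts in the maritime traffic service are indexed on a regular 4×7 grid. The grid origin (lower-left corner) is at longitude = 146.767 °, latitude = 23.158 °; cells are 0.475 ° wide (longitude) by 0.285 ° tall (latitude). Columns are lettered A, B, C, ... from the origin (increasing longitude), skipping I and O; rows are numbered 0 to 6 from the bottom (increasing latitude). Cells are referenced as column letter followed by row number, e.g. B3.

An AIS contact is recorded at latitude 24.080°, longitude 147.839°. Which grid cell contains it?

C3

Column index: ⌊(147.839 − 146.767) / 0.475⌋ = ⌊2.257⌋ = 2 → column C
Row offset from origin: ⌊(24.080 − 23.158) / 0.285⌋ = ⌊3.235⌋ = 3 → row 3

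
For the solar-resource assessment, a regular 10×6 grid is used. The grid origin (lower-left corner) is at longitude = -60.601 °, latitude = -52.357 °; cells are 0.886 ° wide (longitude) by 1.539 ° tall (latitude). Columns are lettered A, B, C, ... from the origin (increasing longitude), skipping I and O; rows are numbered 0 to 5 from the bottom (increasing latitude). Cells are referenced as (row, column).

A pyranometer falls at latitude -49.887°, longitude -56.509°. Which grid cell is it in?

Column index: ⌊(-56.509 − -60.601) / 0.886⌋ = ⌊4.619⌋ = 4 → column E
Row offset from origin: ⌊(-49.887 − -52.357) / 1.539⌋ = ⌊1.605⌋ = 1 → row 1

(1, E)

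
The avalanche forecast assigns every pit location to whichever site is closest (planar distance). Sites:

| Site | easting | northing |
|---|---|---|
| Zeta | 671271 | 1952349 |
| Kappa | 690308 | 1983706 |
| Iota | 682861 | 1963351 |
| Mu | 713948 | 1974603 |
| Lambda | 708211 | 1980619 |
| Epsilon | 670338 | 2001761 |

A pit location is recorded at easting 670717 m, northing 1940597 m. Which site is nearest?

Zeta

Squared distances to each site:
Zeta: 138416420.000; Kappa: 2242193162.000; Iota: 665221252.000; Mu: 3025327397.000; Lambda: 3007560520.000; Epsilon: 3741178537.000.
Minimum at Zeta.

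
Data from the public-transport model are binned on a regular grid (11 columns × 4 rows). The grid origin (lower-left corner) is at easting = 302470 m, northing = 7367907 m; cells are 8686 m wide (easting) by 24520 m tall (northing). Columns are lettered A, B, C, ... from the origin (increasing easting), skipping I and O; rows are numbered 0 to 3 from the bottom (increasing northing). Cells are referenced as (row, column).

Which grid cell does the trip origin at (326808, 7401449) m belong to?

Column index: ⌊(326808 − 302470) / 8686⌋ = ⌊2.802⌋ = 2 → column C
Row offset from origin: ⌊(7401449 − 7367907) / 24520⌋ = ⌊1.368⌋ = 1 → row 1

(1, C)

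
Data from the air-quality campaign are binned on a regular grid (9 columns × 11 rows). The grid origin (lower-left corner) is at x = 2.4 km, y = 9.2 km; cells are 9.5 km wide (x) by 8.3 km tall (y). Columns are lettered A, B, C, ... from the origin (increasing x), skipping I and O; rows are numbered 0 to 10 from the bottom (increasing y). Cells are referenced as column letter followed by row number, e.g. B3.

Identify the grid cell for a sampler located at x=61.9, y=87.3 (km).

Column index: ⌊(61.9 − 2.4) / 9.5⌋ = ⌊6.263⌋ = 6 → column G
Row offset from origin: ⌊(87.3 − 9.2) / 8.3⌋ = ⌊9.410⌋ = 9 → row 9

G9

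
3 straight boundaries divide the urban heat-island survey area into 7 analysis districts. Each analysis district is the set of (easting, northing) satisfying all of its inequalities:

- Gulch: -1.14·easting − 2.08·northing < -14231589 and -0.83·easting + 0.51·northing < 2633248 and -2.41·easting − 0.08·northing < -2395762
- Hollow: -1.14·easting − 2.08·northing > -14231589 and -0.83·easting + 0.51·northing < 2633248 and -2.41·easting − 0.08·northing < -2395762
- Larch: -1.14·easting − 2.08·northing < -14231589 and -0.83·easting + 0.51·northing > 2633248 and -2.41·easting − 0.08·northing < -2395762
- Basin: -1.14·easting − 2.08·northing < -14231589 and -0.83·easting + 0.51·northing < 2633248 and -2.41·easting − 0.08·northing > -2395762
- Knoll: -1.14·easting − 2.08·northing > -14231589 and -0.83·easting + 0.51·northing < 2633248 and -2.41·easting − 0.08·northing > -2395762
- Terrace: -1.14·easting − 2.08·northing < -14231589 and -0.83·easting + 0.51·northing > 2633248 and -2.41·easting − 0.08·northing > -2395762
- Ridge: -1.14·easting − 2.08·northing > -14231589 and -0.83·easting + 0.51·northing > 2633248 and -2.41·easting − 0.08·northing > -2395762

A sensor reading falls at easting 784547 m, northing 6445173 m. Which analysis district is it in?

-1.14·784547 − 2.08·6445173 = -14300343.420, which is < -14231589
-0.83·784547 + 0.51·6445173 = 2635864.220, which is > 2633248
-2.41·784547 − 0.08·6445173 = -2406372.110, which is < -2395762
This sign pattern matches Larch.

Larch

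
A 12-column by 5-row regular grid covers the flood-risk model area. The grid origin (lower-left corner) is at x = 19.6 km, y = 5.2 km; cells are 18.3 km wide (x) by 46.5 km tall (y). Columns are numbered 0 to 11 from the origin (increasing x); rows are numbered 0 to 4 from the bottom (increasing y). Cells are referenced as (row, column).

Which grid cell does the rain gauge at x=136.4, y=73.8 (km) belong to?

(1, 6)

Column index: ⌊(136.4 − 19.6) / 18.3⌋ = ⌊6.383⌋ = 6
Row offset from origin: ⌊(73.8 − 5.2) / 46.5⌋ = ⌊1.475⌋ = 1 → row 1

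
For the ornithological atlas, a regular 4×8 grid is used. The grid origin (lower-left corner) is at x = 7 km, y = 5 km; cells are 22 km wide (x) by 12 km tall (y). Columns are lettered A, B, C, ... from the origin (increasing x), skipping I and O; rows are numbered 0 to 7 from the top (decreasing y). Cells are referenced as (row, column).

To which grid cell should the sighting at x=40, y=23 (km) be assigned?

(6, B)

Column index: ⌊(40 − 7) / 22⌋ = ⌊1.500⌋ = 1 → column B
Row offset from origin: ⌊(23 − 5) / 12⌋ = ⌊1.500⌋ = 1 → row 6 (counted from top)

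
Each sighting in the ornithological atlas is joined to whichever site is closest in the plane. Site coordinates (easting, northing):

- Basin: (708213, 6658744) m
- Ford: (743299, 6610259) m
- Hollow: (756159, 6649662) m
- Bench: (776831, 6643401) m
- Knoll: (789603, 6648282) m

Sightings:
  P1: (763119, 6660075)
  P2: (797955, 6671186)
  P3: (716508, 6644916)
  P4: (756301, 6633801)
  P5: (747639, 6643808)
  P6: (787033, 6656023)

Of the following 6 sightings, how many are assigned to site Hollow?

P1 → Hollow
P2 → Knoll
P3 → Basin
P4 → Hollow
P5 → Hollow
P6 → Knoll
3 of the 6 go to Hollow.

3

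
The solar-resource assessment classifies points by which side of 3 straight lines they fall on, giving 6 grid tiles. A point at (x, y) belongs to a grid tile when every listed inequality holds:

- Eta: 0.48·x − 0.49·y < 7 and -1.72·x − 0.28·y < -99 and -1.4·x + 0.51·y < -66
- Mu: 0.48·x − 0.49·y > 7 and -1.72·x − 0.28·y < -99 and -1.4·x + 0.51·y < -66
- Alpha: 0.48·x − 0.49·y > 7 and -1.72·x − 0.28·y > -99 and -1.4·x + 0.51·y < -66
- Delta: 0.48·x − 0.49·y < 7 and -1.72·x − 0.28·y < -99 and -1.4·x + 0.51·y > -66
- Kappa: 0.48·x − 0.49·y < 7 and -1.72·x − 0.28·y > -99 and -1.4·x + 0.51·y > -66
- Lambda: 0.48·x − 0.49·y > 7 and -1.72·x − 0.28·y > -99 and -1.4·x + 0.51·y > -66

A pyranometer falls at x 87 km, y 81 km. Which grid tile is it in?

0.48·87 − 0.49·81 = 2.070, which is < 7
-1.72·87 − 0.28·81 = -172.320, which is < -99
-1.4·87 + 0.51·81 = -80.490, which is < -66
This sign pattern matches Eta.

Eta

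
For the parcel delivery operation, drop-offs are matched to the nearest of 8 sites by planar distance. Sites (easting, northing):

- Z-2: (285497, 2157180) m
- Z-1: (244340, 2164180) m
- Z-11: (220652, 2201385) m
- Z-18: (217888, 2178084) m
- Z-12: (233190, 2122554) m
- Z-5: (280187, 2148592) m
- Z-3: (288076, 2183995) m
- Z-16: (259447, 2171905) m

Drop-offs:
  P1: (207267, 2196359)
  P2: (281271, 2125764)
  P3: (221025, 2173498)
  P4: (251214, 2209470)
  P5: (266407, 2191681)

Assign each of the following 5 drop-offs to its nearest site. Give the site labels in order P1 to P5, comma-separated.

Z-11, Z-5, Z-18, Z-11, Z-16

P1 → Z-11 (d²=204418901.00)
P2 → Z-5 (d²=522292640.00)
P3 → Z-18 (d²=30872165.00)
P4 → Z-11 (d²=999403069.00)
P5 → Z-16 (d²=439531776.00)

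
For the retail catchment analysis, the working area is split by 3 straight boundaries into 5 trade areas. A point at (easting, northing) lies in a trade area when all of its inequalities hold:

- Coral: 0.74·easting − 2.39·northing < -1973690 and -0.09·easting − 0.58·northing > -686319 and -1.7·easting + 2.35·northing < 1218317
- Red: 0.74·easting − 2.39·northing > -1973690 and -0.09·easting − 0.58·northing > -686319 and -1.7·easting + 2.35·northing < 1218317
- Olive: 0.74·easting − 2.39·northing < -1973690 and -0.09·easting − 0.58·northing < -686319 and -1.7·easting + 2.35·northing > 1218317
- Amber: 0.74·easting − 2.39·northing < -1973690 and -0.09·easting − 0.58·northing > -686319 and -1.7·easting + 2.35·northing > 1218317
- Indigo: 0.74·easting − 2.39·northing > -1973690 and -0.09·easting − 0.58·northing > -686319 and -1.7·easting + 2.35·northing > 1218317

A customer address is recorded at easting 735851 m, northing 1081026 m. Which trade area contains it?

0.74·735851 − 2.39·1081026 = -2039122.400, which is < -1973690
-0.09·735851 − 0.58·1081026 = -693221.670, which is < -686319
-1.7·735851 + 2.35·1081026 = 1289464.400, which is > 1218317
This sign pattern matches Olive.

Olive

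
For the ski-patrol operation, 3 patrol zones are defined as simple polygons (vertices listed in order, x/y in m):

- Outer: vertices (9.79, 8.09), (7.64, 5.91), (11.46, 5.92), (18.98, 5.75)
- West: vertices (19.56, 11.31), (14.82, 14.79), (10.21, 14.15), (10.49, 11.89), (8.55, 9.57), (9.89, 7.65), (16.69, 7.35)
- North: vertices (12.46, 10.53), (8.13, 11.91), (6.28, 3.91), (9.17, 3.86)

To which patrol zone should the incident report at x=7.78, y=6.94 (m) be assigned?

North

Cast a ray rightward from (7.78, 6.94). For each polygon, the edges (by vertex number in listed order) whose endpoints lie on opposite sides of y = 6.94, where each meets that height, and whether that is right or left of the point:
Outer: 1–2 at x≈8.656 (right), 4–1 at x≈14.306 (right) → 2 crossings.
West: no edge straddles that height → 0 crossings.
North: 2–3 at x≈6.981 (left), 4–1 at x≈10.689 (right) → 1 crossing.
Only North has an odd count, so the point is inside North.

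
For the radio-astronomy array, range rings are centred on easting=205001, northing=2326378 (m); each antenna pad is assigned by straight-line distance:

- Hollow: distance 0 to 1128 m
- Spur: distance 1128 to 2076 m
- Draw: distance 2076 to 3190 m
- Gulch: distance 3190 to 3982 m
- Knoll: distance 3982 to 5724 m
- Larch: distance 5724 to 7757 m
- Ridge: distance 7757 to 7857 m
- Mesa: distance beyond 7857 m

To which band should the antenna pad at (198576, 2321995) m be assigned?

Distance = √((198576−205001)² + (2321995−2326378)²) = √(41280625.000 + 19210689.000) = 7777.616 m.
7757 ≤ 7777.616 < 7857 → Ridge.

Ridge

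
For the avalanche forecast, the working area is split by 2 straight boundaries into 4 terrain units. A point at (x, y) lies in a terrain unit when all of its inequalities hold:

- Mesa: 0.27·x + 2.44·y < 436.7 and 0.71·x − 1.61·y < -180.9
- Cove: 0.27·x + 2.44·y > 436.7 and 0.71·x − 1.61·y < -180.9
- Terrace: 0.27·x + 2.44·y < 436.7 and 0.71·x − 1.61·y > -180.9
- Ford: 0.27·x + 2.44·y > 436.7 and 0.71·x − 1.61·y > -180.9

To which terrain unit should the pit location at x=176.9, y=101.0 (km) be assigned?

0.27·176.9 + 2.44·101.0 = 294.203, which is < 436.7
0.71·176.9 − 1.61·101.0 = -37.011, which is > -180.9
This sign pattern matches Terrace.

Terrace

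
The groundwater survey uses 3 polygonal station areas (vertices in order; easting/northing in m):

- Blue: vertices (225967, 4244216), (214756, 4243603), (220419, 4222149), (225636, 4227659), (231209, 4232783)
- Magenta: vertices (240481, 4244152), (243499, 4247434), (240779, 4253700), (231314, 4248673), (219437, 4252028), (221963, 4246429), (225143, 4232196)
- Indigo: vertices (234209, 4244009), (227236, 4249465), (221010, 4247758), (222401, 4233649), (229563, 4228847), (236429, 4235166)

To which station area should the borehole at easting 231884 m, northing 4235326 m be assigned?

Indigo

Cast a ray rightward from (231884, 4235326). For each polygon, the edges (by vertex number in listed order) whose endpoints lie on opposite sides of northing = 4235326, where each meets that height, and whether that is right or left of the point:
Blue: 2–3 at easting≈216940.8 (left), 5–1 at easting≈230043.0 (left) → 0 crossings.
Magenta: 6–7 at easting≈224443.7 (left), 7–1 at easting≈229158.4 (left) → 0 crossings.
Indigo: 3–4 at easting≈222235.7 (left), 6–1 at easting≈236388.8 (right) → 1 crossing.
Only Indigo has an odd count, so the point is inside Indigo.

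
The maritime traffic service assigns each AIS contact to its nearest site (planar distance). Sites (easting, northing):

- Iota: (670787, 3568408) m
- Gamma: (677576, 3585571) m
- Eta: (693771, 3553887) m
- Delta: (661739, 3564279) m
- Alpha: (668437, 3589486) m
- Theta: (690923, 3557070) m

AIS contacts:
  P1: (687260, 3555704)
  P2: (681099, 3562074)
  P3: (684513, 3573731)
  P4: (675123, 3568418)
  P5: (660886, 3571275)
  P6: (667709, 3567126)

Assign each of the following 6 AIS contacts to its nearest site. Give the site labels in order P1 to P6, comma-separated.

P1 → Theta (d²=15283525.00)
P2 → Theta (d²=121550992.00)
P3 → Gamma (d²=188307569.00)
P4 → Iota (d²=18800996.00)
P5 → Delta (d²=49671625.00)
P6 → Iota (d²=11117608.00)

Theta, Theta, Gamma, Iota, Delta, Iota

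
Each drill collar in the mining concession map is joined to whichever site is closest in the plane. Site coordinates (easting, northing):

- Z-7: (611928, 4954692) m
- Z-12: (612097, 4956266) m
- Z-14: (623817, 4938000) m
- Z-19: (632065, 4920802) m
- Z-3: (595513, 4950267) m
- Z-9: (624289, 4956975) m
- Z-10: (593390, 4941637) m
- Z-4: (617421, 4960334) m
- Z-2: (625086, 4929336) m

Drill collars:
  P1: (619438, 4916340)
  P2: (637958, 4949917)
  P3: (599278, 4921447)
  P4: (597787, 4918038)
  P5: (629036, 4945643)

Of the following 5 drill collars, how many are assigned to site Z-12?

0

P1 → Z-19
P2 → Z-9
P3 → Z-10
P4 → Z-10
P5 → Z-14
0 of the 5 go to Z-12.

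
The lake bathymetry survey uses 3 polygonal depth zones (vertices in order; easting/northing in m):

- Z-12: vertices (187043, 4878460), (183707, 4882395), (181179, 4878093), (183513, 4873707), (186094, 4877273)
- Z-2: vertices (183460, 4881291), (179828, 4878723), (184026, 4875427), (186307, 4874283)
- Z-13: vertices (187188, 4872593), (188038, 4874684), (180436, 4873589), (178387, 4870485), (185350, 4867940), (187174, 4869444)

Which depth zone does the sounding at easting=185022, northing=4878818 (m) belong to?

Cast a ray rightward from (185022, 4878818). For each polygon, the edges (by vertex number in listed order) whose endpoints lie on opposite sides of northing = 4878818, where each meets that height, and whether that is right or left of the point:
Z-12: 1–2 at easting≈186739.5 (right), 2–3 at easting≈181605.0 (left) → 1 crossing.
Z-2: 1–2 at easting≈179962.4 (left), 4–1 at easting≈184464.7 (left) → 0 crossings.
Z-13: no edge straddles that height → 0 crossings.
Only Z-12 has an odd count, so the point is inside Z-12.

Z-12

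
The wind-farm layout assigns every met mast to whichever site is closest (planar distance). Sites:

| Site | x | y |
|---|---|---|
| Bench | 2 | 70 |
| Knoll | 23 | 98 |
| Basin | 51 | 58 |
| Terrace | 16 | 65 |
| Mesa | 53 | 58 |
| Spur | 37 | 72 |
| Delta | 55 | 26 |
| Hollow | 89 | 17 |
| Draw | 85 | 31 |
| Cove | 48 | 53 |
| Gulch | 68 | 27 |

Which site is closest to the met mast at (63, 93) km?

Spur

Squared distances to each site:
Bench: 4250.000; Knoll: 1625.000; Basin: 1369.000; Terrace: 2993.000; Mesa: 1325.000; Spur: 1117.000; Delta: 4553.000; Hollow: 6452.000; Draw: 4328.000; Cove: 1825.000; Gulch: 4381.000.
Minimum at Spur.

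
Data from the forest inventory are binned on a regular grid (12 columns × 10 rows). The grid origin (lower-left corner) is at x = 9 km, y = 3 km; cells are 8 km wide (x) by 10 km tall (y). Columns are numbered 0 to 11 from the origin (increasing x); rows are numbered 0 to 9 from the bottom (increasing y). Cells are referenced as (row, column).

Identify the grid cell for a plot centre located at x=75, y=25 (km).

Column index: ⌊(75 − 9) / 8⌋ = ⌊8.250⌋ = 8
Row offset from origin: ⌊(25 − 3) / 10⌋ = ⌊2.200⌋ = 2 → row 2

(2, 8)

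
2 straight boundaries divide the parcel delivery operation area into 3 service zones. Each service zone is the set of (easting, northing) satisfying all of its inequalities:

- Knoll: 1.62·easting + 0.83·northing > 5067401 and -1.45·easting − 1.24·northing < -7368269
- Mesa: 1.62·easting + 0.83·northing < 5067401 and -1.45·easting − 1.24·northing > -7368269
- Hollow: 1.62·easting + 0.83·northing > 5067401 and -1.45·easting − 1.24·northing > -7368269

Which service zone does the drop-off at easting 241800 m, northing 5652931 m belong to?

1.62·241800 + 0.83·5652931 = 5083648.730, which is > 5067401
-1.45·241800 − 1.24·5652931 = -7360244.440, which is > -7368269
This sign pattern matches Hollow.

Hollow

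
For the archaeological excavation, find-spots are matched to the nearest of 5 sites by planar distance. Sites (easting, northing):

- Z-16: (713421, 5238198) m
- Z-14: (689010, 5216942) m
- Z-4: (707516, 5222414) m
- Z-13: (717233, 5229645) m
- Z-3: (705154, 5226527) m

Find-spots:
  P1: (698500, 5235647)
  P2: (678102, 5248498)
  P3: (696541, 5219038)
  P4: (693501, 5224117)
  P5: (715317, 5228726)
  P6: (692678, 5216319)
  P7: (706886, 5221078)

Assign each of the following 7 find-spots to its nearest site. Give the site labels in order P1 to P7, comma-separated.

Z-3, Z-14, Z-14, Z-14, Z-13, Z-14, Z-4

P1 → Z-3 (d²=127450116.00)
P2 → Z-14 (d²=1114765600.00)
P3 → Z-14 (d²=61109177.00)
P4 → Z-14 (d²=71649706.00)
P5 → Z-13 (d²=4515617.00)
P6 → Z-14 (d²=13842353.00)
P7 → Z-4 (d²=2181796.00)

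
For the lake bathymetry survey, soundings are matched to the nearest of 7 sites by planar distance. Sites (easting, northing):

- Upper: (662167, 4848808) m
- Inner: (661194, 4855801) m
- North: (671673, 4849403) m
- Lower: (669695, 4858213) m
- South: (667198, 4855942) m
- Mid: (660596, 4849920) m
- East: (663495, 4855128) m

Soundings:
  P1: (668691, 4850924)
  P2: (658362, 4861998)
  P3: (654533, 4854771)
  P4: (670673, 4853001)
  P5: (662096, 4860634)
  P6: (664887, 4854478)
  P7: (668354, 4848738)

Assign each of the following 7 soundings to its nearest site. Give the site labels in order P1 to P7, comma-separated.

P1 → North (d²=11205765.00)
P2 → Inner (d²=46423033.00)
P3 → Inner (d²=45429821.00)
P4 → North (d²=13945604.00)
P5 → Inner (d²=24171493.00)
P6 → East (d²=2360164.00)
P7 → North (d²=11457986.00)

North, Inner, Inner, North, Inner, East, North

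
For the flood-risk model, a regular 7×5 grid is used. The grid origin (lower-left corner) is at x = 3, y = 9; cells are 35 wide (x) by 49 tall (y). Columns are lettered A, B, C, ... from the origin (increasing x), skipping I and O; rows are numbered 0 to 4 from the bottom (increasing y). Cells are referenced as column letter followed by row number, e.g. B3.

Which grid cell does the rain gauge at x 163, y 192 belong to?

Column index: ⌊(163 − 3) / 35⌋ = ⌊4.571⌋ = 4 → column E
Row offset from origin: ⌊(192 − 9) / 49⌋ = ⌊3.735⌋ = 3 → row 3

E3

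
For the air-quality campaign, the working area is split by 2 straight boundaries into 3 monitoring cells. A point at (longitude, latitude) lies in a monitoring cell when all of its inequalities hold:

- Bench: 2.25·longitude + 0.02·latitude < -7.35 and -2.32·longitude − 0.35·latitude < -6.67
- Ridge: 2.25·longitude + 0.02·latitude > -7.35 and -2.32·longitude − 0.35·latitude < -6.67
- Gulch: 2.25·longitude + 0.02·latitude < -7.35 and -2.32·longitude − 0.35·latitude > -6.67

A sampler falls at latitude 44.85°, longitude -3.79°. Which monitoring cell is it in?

Bench

2.25·-3.79 + 0.02·44.85 = -7.630, which is < -7.35
-2.32·-3.79 − 0.35·44.85 = -6.905, which is < -6.67
This sign pattern matches Bench.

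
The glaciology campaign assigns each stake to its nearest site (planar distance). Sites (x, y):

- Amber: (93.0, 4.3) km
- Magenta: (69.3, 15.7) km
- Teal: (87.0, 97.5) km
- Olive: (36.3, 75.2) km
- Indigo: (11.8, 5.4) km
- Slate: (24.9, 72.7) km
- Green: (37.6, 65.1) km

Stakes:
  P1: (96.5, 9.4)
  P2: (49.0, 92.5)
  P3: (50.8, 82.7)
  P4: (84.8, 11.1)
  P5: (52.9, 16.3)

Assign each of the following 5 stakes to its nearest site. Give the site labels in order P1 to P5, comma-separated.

P1 → Amber (d²=38.26)
P2 → Olive (d²=460.58)
P3 → Olive (d²=266.50)
P4 → Amber (d²=113.48)
P5 → Magenta (d²=269.32)

Amber, Olive, Olive, Amber, Magenta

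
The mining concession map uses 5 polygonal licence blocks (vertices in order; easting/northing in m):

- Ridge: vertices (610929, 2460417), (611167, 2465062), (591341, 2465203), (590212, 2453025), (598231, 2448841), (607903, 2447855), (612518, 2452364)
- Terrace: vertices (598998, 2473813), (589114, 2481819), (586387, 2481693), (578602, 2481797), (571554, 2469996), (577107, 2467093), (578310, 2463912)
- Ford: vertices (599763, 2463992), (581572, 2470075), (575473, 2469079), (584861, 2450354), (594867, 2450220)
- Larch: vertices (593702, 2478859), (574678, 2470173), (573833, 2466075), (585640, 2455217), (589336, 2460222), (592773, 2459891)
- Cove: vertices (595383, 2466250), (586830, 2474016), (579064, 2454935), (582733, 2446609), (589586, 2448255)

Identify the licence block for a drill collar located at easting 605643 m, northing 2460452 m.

Ridge

Cast a ray rightward from (605643, 2460452). For each polygon, the edges (by vertex number in listed order) whose endpoints lie on opposite sides of northing = 2460452, where each meets that height, and whether that is right or left of the point:
Ridge: 1–2 at easting≈610930.8 (right), 3–4 at easting≈590900.5 (left) → 1 crossing.
Terrace: no edge straddles that height → 0 crossings.
Ford: 3–4 at easting≈579798.2 (left), 5–1 at easting≈598504.5 (left) → 0 crossings.
Larch: 3–4 at easting≈579947.5 (left), 6–1 at easting≈592800.5 (left) → 0 crossings.
Cove: 2–3 at easting≈581309.4 (left), 5–1 at easting≈593515.2 (left) → 0 crossings.
Only Ridge has an odd count, so the point is inside Ridge.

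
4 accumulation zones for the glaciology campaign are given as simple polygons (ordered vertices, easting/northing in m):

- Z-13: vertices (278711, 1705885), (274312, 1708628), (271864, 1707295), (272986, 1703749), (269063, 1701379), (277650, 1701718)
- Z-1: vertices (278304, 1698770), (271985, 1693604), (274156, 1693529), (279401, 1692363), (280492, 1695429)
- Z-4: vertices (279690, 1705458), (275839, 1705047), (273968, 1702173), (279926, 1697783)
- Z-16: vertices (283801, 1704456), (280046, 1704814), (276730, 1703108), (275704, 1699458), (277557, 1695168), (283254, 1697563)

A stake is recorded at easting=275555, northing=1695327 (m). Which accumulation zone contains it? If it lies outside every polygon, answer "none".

Z-1

Cast a ray rightward from (275555, 1695327). For each polygon, the edges (by vertex number in listed order) whose endpoints lie on opposite sides of northing = 1695327, where each meets that height, and whether that is right or left of the point:
Z-13: no edge straddles that height → 0 crossings.
Z-1: 1–2 at easting≈274092.6 (left), 4–5 at easting≈280455.7 (right) → 1 crossing.
Z-4: no edge straddles that height → 0 crossings.
Z-16: 4–5 at easting≈277488.3 (right), 5–6 at easting≈277935.2 (right) → 2 crossings.
Only Z-1 has an odd count, so the point is inside Z-1.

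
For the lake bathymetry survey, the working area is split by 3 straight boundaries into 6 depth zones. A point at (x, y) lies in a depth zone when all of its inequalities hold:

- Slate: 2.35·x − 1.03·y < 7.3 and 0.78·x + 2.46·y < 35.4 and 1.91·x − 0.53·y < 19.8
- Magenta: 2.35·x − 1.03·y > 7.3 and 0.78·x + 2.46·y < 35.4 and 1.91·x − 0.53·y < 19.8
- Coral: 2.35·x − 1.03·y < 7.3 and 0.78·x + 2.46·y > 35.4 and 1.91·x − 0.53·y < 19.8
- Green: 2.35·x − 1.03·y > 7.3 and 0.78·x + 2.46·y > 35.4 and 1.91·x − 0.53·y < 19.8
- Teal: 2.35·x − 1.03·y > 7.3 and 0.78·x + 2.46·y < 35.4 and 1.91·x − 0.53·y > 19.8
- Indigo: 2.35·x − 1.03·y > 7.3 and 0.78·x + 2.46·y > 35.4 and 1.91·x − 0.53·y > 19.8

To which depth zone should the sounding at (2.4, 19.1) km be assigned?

2.35·2.4 − 1.03·19.1 = -14.033, which is < 7.3
0.78·2.4 + 2.46·19.1 = 48.858, which is > 35.4
1.91·2.4 − 0.53·19.1 = -5.539, which is < 19.8
This sign pattern matches Coral.

Coral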